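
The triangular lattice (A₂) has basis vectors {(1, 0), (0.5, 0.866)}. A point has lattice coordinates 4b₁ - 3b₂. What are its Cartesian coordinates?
(2.5, -2.598)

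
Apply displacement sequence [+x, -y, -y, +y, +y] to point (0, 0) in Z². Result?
(1, 0)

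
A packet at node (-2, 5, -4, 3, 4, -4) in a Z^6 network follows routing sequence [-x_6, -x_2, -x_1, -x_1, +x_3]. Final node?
(-4, 4, -3, 3, 4, -5)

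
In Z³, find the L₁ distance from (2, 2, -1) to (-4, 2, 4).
11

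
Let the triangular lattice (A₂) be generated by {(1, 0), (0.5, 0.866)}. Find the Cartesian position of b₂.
(0.5, 0.866)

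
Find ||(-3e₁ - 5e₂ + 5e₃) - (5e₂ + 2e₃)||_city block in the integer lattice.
16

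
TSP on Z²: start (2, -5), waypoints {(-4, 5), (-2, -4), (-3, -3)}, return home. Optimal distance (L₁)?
32
(one optimal route: (2, -5) → (-4, 5) → (-3, -3) → (-2, -4) → (2, -5))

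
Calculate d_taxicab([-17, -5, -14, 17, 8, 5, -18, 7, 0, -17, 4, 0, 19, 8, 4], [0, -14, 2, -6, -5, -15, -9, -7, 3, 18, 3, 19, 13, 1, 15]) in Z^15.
203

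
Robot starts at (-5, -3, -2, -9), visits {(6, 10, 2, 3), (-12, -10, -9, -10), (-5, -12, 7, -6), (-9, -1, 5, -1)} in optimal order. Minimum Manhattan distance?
106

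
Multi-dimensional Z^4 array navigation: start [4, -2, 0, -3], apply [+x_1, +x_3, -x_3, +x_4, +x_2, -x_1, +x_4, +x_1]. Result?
(5, -1, 0, -1)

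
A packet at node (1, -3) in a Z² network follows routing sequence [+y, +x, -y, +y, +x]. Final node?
(3, -2)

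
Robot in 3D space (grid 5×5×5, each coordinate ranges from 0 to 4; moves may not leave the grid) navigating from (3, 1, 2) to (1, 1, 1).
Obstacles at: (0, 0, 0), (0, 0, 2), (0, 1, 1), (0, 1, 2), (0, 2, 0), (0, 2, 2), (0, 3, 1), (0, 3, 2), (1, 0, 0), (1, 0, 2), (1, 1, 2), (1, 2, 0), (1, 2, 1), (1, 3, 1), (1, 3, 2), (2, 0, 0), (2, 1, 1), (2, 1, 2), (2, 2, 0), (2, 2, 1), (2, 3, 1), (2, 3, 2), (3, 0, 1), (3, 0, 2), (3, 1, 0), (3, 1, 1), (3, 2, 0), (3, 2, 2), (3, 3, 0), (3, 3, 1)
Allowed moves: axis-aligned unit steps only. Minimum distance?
7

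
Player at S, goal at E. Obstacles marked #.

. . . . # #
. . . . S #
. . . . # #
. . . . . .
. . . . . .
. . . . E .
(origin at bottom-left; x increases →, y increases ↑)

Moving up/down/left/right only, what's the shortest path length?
6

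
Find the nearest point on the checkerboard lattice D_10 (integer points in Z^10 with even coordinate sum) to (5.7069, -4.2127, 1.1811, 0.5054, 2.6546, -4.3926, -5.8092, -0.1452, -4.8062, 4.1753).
(6, -4, 1, 1, 3, -4, -6, 0, -5, 4)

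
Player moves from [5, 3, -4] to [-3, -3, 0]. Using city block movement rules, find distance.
18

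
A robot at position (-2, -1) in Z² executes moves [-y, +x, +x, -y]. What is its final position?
(0, -3)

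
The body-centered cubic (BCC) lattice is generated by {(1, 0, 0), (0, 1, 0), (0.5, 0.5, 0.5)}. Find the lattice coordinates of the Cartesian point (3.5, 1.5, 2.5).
b₁ - b₂ + 5b₃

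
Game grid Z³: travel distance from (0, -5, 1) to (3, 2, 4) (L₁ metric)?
13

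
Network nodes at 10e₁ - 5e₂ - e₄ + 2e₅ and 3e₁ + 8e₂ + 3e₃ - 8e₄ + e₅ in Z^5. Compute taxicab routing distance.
31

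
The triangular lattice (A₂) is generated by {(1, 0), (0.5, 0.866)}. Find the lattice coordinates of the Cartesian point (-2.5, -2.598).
-b₁ - 3b₂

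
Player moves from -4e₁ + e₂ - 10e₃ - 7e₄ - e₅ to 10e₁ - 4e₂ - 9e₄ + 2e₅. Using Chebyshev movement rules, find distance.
14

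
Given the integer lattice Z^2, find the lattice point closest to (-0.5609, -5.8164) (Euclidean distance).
(-1, -6)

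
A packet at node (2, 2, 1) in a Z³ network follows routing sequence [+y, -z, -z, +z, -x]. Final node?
(1, 3, 0)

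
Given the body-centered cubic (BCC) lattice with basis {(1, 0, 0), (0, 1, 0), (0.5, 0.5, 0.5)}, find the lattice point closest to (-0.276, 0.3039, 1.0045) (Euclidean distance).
(0, 0, 1)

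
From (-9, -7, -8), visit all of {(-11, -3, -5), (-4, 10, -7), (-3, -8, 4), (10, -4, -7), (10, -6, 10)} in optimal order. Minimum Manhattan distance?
99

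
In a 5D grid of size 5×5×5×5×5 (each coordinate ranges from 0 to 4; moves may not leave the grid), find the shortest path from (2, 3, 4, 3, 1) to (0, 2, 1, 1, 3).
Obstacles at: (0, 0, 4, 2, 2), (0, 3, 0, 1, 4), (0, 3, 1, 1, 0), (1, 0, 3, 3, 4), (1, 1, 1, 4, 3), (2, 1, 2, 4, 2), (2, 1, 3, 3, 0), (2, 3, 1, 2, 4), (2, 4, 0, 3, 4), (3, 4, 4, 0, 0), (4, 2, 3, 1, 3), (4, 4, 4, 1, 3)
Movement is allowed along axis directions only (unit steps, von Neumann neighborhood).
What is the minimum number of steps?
10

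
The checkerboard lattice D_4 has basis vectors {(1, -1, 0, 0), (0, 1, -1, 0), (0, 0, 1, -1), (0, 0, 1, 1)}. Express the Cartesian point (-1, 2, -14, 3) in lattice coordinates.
-b₁ + b₂ - 8b₃ - 5b₄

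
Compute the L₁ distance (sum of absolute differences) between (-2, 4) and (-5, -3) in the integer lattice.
10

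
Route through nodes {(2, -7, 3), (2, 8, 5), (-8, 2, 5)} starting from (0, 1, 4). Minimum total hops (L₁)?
43
(one optimal route: (0, 1, 4) → (-8, 2, 5) → (2, 8, 5) → (2, -7, 3))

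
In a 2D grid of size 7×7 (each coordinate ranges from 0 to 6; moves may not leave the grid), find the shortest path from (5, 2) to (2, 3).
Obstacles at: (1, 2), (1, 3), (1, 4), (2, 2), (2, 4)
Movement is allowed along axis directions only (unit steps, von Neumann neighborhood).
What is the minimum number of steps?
4
(one shortest path: (5, 2) → (4, 2) → (3, 2) → (3, 3) → (2, 3))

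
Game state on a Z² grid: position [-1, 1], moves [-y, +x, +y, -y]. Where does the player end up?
(0, 0)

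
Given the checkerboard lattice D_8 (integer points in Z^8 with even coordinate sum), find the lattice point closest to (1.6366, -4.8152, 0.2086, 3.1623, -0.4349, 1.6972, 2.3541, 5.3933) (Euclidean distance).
(2, -5, 0, 3, -1, 2, 2, 5)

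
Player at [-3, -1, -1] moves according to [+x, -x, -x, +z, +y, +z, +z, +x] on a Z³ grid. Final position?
(-3, 0, 2)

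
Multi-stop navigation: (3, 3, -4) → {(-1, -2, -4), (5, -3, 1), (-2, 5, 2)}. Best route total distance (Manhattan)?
37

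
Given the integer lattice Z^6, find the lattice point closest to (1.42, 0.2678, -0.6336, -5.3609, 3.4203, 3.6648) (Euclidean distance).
(1, 0, -1, -5, 3, 4)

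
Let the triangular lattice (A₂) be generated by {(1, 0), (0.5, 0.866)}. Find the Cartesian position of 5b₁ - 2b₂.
(4, -1.732)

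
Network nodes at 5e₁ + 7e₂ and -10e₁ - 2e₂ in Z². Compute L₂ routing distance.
17.4929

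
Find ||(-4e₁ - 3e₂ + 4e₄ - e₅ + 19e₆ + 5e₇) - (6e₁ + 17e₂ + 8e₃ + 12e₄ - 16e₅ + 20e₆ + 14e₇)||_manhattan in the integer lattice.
71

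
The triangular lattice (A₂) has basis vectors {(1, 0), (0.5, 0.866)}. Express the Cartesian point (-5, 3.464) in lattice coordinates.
-7b₁ + 4b₂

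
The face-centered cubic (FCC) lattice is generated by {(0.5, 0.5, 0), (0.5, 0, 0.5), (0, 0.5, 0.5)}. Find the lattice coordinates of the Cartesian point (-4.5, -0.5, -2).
-3b₁ - 6b₂ + 2b₃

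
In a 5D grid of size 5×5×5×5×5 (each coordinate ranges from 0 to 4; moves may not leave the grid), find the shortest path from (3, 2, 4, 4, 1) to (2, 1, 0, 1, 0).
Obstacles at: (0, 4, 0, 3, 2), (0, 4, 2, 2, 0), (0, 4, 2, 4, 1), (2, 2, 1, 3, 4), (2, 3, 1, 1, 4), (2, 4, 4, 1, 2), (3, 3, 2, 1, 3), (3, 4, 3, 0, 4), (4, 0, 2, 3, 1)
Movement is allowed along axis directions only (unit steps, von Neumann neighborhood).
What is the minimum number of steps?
10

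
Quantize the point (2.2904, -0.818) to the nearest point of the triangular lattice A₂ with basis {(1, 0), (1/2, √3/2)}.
(2.5, -0.866)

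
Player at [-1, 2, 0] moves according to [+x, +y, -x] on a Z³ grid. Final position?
(-1, 3, 0)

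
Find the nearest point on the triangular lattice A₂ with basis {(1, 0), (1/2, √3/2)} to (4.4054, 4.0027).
(4.5, 4.33)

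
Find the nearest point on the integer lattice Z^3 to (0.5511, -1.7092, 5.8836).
(1, -2, 6)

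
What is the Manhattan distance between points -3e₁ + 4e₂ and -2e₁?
5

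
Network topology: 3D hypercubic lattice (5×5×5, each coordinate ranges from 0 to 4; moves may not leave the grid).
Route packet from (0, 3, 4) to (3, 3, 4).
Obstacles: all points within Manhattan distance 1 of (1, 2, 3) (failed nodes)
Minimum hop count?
3
(one shortest path: (0, 3, 4) → (1, 3, 4) → (2, 3, 4) → (3, 3, 4))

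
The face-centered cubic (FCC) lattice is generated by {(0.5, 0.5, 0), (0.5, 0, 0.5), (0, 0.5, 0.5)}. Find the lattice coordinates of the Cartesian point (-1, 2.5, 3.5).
-2b₁ + 7b₃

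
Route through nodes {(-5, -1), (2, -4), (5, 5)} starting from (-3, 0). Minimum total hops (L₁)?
25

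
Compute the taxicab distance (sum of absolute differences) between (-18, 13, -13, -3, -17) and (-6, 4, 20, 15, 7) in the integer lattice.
96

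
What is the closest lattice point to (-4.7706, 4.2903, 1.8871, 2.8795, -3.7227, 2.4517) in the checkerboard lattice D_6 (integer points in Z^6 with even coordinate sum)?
(-5, 4, 2, 3, -4, 2)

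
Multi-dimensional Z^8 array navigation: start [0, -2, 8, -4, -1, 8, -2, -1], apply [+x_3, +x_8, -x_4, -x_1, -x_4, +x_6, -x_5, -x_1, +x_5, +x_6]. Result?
(-2, -2, 9, -6, -1, 10, -2, 0)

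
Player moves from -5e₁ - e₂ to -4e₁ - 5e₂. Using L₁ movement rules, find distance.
5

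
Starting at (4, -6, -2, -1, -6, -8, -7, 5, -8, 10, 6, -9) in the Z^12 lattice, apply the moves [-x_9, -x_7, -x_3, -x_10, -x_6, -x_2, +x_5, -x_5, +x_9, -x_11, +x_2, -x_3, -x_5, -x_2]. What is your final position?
(4, -7, -4, -1, -7, -9, -8, 5, -8, 9, 5, -9)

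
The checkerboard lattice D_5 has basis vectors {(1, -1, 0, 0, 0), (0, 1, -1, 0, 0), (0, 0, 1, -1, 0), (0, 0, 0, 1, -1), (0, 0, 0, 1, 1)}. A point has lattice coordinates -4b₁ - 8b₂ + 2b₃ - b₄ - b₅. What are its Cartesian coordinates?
(-4, -4, 10, -4, 0)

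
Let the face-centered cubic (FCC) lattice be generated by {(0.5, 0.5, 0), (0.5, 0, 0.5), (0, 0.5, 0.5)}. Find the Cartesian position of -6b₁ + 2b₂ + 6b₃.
(-2, 0, 4)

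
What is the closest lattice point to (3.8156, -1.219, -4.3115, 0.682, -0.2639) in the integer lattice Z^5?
(4, -1, -4, 1, 0)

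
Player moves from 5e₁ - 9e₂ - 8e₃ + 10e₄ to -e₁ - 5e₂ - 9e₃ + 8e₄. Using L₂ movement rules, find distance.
7.54983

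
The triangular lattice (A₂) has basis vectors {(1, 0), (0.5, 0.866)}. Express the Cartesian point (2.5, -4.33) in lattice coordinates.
5b₁ - 5b₂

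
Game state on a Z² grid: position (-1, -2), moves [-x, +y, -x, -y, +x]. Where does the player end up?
(-2, -2)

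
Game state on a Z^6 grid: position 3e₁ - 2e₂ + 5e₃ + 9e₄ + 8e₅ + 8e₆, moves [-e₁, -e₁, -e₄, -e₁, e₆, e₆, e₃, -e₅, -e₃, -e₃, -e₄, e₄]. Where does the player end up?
(0, -2, 4, 8, 7, 10)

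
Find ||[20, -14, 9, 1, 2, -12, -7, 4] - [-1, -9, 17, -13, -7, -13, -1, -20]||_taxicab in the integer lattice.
88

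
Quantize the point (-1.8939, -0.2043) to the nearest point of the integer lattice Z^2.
(-2, 0)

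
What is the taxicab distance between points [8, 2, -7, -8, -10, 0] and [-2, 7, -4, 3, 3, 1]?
43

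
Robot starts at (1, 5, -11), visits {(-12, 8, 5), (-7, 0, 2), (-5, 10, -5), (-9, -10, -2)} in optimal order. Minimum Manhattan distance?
68
(one optimal route: (1, 5, -11) → (-5, 10, -5) → (-12, 8, 5) → (-7, 0, 2) → (-9, -10, -2))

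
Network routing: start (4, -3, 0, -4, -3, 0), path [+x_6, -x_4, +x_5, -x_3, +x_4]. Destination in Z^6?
(4, -3, -1, -4, -2, 1)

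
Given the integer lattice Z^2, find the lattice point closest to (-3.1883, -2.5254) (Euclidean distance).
(-3, -3)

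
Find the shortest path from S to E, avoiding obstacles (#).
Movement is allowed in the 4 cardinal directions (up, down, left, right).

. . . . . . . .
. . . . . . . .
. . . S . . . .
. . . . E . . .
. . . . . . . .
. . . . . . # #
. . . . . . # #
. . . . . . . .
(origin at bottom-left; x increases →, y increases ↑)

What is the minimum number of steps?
2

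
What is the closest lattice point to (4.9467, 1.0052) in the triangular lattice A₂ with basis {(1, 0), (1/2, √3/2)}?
(4.5, 0.866)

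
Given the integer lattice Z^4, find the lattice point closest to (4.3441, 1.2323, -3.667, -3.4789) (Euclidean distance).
(4, 1, -4, -3)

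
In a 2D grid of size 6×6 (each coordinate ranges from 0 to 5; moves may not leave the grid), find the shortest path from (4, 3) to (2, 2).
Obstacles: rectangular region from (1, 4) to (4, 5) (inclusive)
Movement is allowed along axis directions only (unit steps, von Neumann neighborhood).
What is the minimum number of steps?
3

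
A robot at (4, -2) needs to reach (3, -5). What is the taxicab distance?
4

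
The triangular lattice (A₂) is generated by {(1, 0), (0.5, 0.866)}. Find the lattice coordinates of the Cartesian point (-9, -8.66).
-4b₁ - 10b₂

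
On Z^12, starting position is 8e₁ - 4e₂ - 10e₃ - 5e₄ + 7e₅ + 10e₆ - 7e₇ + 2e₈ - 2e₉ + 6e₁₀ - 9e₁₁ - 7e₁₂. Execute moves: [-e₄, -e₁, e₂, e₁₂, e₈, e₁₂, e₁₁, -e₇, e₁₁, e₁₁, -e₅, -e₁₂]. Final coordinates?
(7, -3, -10, -6, 6, 10, -8, 3, -2, 6, -6, -6)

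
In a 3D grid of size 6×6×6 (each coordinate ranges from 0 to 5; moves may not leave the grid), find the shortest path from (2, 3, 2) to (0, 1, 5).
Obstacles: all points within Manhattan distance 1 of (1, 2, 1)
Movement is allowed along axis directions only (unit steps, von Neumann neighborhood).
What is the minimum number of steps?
7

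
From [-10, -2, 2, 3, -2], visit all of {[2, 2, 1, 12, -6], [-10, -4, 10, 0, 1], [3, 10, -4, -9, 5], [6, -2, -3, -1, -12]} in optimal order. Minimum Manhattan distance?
134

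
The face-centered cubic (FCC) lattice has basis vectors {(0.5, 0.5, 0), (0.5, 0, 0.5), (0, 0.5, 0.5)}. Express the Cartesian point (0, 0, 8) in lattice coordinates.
-8b₁ + 8b₂ + 8b₃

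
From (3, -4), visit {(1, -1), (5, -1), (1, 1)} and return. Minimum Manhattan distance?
18
(one optimal route: (3, -4) → (1, -1) → (1, 1) → (5, -1) → (3, -4))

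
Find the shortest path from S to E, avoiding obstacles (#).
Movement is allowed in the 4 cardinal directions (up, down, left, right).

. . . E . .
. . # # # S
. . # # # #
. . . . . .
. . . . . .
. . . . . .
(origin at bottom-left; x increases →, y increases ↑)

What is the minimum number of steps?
3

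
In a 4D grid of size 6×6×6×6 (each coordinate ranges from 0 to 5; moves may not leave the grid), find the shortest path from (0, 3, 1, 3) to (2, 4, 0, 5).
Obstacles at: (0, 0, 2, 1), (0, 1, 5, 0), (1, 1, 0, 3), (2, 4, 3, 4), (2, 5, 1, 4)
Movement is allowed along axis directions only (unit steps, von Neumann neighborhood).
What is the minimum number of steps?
6
(one shortest path: (0, 3, 1, 3) → (1, 3, 1, 3) → (2, 3, 1, 3) → (2, 4, 1, 3) → (2, 4, 0, 3) → (2, 4, 0, 4) → (2, 4, 0, 5))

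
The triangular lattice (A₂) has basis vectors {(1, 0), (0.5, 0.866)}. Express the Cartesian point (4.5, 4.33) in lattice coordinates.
2b₁ + 5b₂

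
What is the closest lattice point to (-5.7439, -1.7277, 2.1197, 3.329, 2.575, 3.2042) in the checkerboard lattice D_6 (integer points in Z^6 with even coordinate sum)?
(-6, -2, 2, 3, 2, 3)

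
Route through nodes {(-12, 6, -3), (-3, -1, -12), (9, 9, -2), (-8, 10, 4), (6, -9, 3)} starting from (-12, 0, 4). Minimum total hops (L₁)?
110
(one optimal route: (-12, 0, 4) → (-12, 6, -3) → (-8, 10, 4) → (9, 9, -2) → (6, -9, 3) → (-3, -1, -12))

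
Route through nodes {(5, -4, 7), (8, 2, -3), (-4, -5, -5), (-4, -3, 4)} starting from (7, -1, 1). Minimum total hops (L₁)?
51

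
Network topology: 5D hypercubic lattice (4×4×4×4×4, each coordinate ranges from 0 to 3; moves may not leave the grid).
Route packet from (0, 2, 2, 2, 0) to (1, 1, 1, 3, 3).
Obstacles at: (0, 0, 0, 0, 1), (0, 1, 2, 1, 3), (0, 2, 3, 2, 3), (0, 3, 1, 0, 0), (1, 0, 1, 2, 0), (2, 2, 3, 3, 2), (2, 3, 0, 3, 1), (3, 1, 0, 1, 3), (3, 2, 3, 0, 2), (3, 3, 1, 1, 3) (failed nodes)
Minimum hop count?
7
(one shortest path: (0, 2, 2, 2, 0) → (1, 2, 2, 2, 0) → (1, 1, 2, 2, 0) → (1, 1, 1, 2, 0) → (1, 1, 1, 3, 0) → (1, 1, 1, 3, 1) → (1, 1, 1, 3, 2) → (1, 1, 1, 3, 3))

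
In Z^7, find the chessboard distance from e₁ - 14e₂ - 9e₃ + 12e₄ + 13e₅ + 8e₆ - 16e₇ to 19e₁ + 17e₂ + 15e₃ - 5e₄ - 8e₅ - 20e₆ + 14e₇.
31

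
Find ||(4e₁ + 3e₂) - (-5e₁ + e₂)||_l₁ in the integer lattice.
11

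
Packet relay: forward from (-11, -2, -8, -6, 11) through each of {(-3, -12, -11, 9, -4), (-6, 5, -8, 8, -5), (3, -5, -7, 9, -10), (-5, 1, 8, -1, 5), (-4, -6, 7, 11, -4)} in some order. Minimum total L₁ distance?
142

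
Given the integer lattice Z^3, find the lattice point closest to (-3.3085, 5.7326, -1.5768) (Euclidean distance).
(-3, 6, -2)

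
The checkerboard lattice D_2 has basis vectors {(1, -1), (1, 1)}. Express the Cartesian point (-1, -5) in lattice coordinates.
2b₁ - 3b₂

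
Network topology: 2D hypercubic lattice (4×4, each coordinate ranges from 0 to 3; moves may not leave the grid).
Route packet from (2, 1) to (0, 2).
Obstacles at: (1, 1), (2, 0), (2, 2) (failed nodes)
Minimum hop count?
7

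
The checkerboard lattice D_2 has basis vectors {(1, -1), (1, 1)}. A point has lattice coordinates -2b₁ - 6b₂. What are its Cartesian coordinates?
(-8, -4)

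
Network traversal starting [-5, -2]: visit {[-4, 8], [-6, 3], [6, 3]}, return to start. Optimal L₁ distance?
44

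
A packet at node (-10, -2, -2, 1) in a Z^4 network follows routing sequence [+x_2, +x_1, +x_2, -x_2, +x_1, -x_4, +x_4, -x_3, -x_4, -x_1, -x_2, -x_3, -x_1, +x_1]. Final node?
(-9, -2, -4, 0)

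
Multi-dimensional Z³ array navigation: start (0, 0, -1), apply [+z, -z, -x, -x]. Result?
(-2, 0, -1)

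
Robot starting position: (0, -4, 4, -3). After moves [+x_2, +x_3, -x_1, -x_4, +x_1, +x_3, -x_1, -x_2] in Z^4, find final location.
(-1, -4, 6, -4)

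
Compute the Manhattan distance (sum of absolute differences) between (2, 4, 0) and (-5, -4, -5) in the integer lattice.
20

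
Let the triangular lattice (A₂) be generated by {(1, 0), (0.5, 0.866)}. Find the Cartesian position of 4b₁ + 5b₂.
(6.5, 4.33)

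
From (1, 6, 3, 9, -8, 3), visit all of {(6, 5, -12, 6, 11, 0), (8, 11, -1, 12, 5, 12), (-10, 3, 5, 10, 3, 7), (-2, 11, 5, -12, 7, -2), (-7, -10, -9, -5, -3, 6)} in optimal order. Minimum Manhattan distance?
236
(one optimal route: (1, 6, 3, 9, -8, 3) → (-10, 3, 5, 10, 3, 7) → (8, 11, -1, 12, 5, 12) → (6, 5, -12, 6, 11, 0) → (-2, 11, 5, -12, 7, -2) → (-7, -10, -9, -5, -3, 6))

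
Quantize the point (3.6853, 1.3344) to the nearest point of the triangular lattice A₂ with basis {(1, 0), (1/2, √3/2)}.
(3.5, 0.866)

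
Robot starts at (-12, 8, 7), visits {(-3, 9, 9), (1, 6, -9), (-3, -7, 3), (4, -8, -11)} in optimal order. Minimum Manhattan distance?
75
(one optimal route: (-12, 8, 7) → (-3, 9, 9) → (-3, -7, 3) → (4, -8, -11) → (1, 6, -9))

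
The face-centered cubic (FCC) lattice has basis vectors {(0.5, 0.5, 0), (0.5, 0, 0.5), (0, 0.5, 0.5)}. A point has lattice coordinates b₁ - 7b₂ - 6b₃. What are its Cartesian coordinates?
(-3, -2.5, -6.5)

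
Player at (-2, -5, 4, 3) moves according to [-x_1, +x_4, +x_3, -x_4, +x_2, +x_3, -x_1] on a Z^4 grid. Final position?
(-4, -4, 6, 3)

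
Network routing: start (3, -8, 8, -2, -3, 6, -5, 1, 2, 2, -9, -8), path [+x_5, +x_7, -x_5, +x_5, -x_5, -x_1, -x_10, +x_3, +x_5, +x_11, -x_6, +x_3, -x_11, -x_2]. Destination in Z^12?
(2, -9, 10, -2, -2, 5, -4, 1, 2, 1, -9, -8)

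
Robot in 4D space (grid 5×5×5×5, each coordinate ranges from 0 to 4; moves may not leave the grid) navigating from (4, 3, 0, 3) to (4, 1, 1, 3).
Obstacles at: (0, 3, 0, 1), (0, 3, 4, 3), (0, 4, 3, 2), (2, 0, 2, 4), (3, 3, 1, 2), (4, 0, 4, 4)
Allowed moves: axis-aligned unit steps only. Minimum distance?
3
(one shortest path: (4, 3, 0, 3) → (4, 2, 0, 3) → (4, 1, 0, 3) → (4, 1, 1, 3))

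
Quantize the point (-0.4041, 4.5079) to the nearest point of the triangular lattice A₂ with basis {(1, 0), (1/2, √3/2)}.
(-0.5, 4.33)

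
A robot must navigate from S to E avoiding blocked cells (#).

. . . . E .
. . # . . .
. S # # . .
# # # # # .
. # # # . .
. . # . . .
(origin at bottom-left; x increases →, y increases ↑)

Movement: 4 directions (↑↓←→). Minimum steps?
5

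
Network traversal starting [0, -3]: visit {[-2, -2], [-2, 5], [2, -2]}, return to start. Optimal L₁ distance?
24
(one optimal route: (0, -3) → (-2, -2) → (-2, 5) → (2, -2) → (0, -3))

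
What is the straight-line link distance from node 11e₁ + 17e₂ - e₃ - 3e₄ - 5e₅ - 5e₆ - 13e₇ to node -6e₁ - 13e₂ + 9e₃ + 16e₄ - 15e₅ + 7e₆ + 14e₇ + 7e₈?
51.6914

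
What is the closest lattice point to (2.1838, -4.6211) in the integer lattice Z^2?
(2, -5)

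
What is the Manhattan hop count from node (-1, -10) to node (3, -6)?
8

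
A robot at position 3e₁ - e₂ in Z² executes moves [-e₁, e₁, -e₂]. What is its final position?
(3, -2)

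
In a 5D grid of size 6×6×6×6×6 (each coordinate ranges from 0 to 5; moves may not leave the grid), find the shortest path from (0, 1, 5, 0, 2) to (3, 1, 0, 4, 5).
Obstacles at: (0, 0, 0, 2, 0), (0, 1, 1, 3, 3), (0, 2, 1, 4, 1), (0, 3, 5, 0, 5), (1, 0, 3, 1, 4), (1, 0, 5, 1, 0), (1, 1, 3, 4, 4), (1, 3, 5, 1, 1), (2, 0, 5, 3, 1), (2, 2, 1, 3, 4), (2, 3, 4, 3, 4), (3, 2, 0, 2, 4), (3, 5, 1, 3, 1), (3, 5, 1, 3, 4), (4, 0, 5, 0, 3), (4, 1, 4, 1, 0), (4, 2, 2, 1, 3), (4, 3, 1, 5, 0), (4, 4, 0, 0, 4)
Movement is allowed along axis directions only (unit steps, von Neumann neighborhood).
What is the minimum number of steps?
15
(one shortest path: (0, 1, 5, 0, 2) → (1, 1, 5, 0, 2) → (2, 1, 5, 0, 2) → (3, 1, 5, 0, 2) → (3, 1, 4, 0, 2) → (3, 1, 3, 0, 2) → (3, 1, 2, 0, 2) → (3, 1, 1, 0, 2) → (3, 1, 0, 0, 2) → (3, 1, 0, 1, 2) → (3, 1, 0, 2, 2) → (3, 1, 0, 3, 2) → (3, 1, 0, 4, 2) → (3, 1, 0, 4, 3) → (3, 1, 0, 4, 4) → (3, 1, 0, 4, 5))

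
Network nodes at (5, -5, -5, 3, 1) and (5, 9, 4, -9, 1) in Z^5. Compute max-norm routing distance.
14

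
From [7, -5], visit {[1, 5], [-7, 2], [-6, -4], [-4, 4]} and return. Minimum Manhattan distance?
48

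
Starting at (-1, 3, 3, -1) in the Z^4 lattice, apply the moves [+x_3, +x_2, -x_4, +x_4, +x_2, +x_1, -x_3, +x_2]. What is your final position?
(0, 6, 3, -1)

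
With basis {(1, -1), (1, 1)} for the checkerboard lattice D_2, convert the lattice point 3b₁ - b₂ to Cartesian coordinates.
(2, -4)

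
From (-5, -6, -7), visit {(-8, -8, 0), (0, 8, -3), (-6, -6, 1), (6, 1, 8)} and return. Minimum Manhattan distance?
90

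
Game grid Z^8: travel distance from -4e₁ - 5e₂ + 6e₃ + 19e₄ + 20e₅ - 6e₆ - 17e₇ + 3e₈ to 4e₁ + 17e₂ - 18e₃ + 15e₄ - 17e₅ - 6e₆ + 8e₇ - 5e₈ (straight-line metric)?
56.5509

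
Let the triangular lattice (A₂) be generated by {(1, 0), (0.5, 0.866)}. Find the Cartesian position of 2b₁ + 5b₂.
(4.5, 4.33)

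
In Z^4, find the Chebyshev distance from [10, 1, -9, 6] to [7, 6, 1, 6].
10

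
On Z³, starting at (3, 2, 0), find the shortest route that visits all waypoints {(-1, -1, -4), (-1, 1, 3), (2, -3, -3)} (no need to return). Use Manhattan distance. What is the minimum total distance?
23
(one optimal route: (3, 2, 0) → (-1, 1, 3) → (-1, -1, -4) → (2, -3, -3))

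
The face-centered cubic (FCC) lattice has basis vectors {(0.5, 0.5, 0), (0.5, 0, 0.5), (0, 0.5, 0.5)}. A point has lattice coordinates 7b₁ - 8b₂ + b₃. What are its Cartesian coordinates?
(-0.5, 4, -3.5)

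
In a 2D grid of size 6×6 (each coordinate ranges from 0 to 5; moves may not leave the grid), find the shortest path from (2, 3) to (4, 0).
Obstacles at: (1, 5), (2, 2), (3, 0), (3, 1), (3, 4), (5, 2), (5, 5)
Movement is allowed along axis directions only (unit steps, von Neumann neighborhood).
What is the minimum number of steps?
5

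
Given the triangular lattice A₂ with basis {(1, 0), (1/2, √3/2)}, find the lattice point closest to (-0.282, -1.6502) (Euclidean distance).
(0, -1.732)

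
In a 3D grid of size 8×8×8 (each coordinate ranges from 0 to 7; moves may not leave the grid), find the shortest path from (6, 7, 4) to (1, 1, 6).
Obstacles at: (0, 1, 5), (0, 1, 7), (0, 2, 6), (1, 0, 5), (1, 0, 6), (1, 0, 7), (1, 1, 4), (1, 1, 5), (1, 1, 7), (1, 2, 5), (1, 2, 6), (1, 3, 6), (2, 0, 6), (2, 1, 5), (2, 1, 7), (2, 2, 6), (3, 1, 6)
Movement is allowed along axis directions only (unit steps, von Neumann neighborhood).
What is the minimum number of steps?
17
(one shortest path: (6, 7, 4) → (5, 7, 4) → (4, 7, 4) → (3, 7, 4) → (2, 7, 4) → (1, 7, 4) → (0, 7, 4) → (0, 6, 4) → (0, 5, 4) → (0, 4, 4) → (0, 3, 4) → (0, 2, 4) → (0, 1, 4) → (0, 0, 4) → (0, 0, 5) → (0, 0, 6) → (0, 1, 6) → (1, 1, 6))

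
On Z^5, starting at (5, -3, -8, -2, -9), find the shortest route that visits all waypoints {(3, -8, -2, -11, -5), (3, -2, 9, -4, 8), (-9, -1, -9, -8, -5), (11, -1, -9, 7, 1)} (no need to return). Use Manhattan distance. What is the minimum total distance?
135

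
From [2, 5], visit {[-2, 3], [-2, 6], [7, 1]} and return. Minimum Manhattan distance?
28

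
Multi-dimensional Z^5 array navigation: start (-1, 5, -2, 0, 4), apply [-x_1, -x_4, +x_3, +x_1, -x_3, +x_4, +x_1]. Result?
(0, 5, -2, 0, 4)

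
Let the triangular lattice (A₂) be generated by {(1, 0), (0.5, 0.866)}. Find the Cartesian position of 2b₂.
(1, 1.732)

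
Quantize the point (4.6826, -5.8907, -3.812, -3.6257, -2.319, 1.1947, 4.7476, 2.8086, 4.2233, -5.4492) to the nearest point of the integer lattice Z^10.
(5, -6, -4, -4, -2, 1, 5, 3, 4, -5)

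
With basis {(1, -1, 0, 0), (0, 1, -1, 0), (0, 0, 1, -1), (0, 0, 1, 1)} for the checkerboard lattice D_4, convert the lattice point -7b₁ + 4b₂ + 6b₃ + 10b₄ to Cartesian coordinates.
(-7, 11, 12, 4)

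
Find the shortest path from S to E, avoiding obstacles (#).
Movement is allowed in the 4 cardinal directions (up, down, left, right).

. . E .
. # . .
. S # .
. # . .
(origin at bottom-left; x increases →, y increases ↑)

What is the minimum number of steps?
5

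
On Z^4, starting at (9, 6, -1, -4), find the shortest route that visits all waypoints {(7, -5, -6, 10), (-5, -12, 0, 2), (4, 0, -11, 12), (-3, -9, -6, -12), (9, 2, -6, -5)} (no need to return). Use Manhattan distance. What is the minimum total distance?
112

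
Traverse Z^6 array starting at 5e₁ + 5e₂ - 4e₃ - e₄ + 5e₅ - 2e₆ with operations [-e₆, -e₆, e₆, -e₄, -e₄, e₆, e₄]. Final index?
(5, 5, -4, -2, 5, -2)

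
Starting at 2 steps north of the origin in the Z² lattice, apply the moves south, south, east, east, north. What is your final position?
(2, 1)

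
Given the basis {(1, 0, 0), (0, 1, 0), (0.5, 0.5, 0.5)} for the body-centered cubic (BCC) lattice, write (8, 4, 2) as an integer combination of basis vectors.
6b₁ + 2b₂ + 4b₃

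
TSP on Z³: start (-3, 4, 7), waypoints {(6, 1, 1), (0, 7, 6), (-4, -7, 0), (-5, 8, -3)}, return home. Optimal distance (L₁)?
78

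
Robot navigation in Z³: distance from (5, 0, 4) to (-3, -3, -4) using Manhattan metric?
19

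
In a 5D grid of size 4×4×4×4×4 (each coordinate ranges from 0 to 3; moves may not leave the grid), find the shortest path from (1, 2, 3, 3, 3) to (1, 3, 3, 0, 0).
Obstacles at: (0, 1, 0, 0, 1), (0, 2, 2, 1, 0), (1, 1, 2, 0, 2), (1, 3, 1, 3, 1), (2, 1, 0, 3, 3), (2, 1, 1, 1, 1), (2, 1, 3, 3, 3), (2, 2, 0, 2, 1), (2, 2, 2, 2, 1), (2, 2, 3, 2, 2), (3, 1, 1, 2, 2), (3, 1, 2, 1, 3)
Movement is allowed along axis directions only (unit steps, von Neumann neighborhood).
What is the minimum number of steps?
7
(one shortest path: (1, 2, 3, 3, 3) → (1, 3, 3, 3, 3) → (1, 3, 3, 2, 3) → (1, 3, 3, 1, 3) → (1, 3, 3, 0, 3) → (1, 3, 3, 0, 2) → (1, 3, 3, 0, 1) → (1, 3, 3, 0, 0))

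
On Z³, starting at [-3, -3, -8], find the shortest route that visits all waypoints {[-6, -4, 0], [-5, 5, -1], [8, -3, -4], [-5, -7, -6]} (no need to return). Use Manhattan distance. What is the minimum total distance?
53
(one optimal route: (-3, -3, -8) → (-5, -7, -6) → (-6, -4, 0) → (-5, 5, -1) → (8, -3, -4))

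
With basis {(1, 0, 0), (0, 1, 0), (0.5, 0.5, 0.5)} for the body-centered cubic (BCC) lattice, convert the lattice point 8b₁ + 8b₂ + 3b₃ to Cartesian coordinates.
(9.5, 9.5, 1.5)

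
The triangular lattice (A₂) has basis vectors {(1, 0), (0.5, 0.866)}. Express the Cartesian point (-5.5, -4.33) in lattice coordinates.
-3b₁ - 5b₂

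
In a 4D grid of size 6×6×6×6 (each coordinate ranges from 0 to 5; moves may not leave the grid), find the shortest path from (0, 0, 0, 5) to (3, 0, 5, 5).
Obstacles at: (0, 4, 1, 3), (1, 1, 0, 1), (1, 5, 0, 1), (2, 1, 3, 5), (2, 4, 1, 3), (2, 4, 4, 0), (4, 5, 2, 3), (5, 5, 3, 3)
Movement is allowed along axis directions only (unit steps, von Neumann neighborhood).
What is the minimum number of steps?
8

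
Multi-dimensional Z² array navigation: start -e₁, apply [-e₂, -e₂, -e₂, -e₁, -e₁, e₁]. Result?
(-2, -3)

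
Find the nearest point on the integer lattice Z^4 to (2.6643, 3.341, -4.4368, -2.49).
(3, 3, -4, -2)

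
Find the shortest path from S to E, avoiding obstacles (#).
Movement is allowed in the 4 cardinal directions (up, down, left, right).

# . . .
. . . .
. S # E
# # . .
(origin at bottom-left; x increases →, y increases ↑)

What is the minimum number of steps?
4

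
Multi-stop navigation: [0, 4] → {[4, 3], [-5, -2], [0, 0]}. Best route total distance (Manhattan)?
19
(one optimal route: (0, 4) → (4, 3) → (0, 0) → (-5, -2))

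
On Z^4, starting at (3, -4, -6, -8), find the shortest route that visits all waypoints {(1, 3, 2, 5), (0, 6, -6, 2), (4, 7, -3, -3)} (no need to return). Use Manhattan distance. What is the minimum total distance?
48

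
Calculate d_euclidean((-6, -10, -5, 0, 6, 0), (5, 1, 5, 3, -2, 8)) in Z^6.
21.8861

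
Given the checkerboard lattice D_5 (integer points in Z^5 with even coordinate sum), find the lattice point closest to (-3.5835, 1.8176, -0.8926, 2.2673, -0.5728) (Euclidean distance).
(-4, 2, -1, 2, -1)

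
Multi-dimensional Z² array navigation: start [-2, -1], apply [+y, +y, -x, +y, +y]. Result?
(-3, 3)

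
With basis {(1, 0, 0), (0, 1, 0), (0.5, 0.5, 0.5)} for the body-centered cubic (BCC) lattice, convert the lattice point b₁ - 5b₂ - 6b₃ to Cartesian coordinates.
(-2, -8, -3)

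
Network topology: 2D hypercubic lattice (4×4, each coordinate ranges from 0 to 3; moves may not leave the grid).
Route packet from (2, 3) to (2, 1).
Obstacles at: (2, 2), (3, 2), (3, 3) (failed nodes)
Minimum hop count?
4
(one shortest path: (2, 3) → (1, 3) → (1, 2) → (1, 1) → (2, 1))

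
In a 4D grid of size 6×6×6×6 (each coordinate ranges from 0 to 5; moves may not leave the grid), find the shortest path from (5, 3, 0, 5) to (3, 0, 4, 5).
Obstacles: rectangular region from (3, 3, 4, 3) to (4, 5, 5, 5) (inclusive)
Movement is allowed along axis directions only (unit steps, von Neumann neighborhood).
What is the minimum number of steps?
9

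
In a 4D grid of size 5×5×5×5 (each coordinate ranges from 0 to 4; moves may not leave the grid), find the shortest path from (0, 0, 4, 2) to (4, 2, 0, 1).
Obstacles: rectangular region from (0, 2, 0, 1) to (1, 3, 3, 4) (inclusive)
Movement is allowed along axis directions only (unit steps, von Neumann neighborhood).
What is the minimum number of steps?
11
(one shortest path: (0, 0, 4, 2) → (1, 0, 4, 2) → (2, 0, 4, 2) → (3, 0, 4, 2) → (4, 0, 4, 2) → (4, 1, 4, 2) → (4, 2, 4, 2) → (4, 2, 3, 2) → (4, 2, 2, 2) → (4, 2, 1, 2) → (4, 2, 0, 2) → (4, 2, 0, 1))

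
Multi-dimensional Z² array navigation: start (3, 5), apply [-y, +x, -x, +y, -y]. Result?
(3, 4)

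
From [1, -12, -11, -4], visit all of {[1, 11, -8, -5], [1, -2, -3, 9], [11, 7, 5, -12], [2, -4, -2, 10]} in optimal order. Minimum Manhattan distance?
103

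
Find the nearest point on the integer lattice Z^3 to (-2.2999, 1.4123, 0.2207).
(-2, 1, 0)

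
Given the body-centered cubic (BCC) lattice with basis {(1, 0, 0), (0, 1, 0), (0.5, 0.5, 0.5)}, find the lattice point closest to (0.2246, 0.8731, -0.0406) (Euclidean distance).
(0, 1, 0)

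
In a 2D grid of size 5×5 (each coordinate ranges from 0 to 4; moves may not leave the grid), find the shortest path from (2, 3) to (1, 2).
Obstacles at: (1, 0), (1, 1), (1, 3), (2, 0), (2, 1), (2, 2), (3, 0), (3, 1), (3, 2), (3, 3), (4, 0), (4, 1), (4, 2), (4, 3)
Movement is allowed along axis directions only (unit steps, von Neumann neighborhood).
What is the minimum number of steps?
6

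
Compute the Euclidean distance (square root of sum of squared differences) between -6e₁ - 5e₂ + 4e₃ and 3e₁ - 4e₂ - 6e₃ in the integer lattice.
13.4907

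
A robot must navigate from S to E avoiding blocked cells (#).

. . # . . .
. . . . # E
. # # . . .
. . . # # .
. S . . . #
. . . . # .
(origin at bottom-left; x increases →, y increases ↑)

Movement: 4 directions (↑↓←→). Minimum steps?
11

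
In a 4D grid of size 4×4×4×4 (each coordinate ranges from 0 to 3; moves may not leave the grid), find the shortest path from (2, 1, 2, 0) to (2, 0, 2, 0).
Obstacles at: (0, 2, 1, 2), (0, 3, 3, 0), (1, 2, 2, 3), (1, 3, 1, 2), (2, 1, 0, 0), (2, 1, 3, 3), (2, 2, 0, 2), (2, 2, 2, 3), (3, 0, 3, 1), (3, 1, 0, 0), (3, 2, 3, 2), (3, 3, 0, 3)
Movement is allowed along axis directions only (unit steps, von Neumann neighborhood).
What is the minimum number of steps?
1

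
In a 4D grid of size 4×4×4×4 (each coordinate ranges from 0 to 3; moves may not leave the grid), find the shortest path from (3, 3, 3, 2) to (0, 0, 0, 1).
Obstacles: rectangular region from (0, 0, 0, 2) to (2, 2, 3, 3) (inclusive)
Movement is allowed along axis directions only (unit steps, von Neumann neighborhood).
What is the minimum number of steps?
10
(one shortest path: (3, 3, 3, 2) → (2, 3, 3, 2) → (1, 3, 3, 2) → (0, 3, 3, 2) → (0, 3, 2, 2) → (0, 3, 1, 2) → (0, 3, 0, 2) → (0, 3, 0, 1) → (0, 2, 0, 1) → (0, 1, 0, 1) → (0, 0, 0, 1))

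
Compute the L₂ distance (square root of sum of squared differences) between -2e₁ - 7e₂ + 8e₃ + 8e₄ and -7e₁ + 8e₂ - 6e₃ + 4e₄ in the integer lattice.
21.4942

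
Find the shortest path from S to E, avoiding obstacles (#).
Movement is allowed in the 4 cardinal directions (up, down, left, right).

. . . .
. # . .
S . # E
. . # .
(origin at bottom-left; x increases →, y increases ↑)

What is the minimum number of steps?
7
(one shortest path: (0, 1) → (0, 2) → (0, 3) → (1, 3) → (2, 3) → (3, 3) → (3, 2) → (3, 1))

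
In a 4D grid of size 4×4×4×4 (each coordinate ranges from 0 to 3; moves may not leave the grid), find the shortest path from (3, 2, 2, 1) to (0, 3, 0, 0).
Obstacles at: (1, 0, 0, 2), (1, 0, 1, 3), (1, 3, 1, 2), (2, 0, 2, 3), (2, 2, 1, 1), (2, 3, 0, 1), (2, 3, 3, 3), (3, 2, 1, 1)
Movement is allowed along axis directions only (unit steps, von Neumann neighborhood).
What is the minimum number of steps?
7
(one shortest path: (3, 2, 2, 1) → (2, 2, 2, 1) → (1, 2, 2, 1) → (0, 2, 2, 1) → (0, 3, 2, 1) → (0, 3, 1, 1) → (0, 3, 0, 1) → (0, 3, 0, 0))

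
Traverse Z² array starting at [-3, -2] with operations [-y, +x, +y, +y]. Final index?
(-2, -1)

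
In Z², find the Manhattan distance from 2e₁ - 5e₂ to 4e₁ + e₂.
8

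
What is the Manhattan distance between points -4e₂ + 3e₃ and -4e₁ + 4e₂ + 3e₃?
12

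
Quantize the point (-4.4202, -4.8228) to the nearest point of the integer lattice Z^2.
(-4, -5)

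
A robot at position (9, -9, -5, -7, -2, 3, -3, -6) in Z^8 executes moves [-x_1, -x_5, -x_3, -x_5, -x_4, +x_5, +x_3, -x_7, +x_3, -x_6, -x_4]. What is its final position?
(8, -9, -4, -9, -3, 2, -4, -6)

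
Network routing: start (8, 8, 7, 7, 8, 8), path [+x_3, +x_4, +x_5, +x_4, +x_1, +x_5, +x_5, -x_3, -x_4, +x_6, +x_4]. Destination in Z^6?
(9, 8, 7, 9, 11, 9)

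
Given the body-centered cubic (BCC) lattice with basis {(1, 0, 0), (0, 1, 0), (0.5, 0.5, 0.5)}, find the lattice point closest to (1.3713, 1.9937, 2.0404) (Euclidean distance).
(1, 2, 2)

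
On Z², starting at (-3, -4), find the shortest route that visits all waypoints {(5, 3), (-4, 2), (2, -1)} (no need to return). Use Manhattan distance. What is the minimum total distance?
23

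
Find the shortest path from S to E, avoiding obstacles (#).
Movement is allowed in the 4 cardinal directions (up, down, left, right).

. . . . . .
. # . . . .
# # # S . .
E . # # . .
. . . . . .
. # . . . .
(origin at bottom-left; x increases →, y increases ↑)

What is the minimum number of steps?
8
(one shortest path: (3, 3) → (4, 3) → (4, 2) → (4, 1) → (3, 1) → (2, 1) → (1, 1) → (0, 1) → (0, 2))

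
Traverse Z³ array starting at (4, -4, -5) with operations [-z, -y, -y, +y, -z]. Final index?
(4, -5, -7)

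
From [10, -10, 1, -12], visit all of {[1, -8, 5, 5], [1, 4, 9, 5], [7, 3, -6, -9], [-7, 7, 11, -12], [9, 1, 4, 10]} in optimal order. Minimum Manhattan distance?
128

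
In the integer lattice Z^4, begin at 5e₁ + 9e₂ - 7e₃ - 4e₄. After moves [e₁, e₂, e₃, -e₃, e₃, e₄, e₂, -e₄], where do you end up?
(6, 11, -6, -4)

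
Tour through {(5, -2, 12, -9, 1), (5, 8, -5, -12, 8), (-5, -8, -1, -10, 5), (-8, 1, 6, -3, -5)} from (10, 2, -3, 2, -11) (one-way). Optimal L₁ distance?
142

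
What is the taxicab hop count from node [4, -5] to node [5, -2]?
4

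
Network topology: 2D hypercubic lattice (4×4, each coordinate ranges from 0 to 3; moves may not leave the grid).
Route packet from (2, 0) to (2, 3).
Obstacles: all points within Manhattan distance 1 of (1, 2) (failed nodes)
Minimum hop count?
5
(one shortest path: (2, 0) → (3, 0) → (3, 1) → (3, 2) → (3, 3) → (2, 3))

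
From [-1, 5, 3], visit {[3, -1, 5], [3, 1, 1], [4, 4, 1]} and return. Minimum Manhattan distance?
30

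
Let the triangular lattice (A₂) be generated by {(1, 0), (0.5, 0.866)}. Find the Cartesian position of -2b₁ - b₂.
(-2.5, -0.866)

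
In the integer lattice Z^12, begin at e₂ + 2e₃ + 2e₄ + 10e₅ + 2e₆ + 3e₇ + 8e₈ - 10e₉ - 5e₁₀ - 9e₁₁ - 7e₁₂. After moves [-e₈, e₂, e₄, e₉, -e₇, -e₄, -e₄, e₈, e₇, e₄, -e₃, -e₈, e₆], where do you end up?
(0, 2, 1, 2, 10, 3, 3, 7, -9, -5, -9, -7)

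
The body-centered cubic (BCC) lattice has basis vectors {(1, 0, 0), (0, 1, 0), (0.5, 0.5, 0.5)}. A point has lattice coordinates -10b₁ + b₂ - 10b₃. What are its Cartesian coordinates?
(-15, -4, -5)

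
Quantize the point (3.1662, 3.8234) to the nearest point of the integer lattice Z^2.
(3, 4)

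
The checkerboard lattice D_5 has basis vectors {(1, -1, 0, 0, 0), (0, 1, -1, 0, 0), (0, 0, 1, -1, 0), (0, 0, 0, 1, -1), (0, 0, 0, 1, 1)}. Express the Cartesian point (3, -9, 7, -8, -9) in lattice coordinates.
3b₁ - 6b₂ + b₃ + b₄ - 8b₅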